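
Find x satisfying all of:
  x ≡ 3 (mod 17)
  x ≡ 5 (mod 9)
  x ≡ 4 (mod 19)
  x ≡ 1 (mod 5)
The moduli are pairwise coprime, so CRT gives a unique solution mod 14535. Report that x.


Product of moduli M = 17 · 9 · 19 · 5 = 14535.
Merge one congruence at a time:
  Start: x ≡ 3 (mod 17).
  Combine with x ≡ 5 (mod 9); new modulus lcm = 153.
    Write x = 3 + 17·t and substitute into x ≡ 5 (mod 9): 17·t ≡ 5 − 3 = 2 (mod 9).
    Reduce coefficients mod 9: 8·t ≡ 2 (mod 9).
    The inverse of 8 mod 9 is 8 (since 8·8 = 64 = 7·9 + 1), so t ≡ 8·2 = 16 ≡ 7 (mod 9).
    Then x = 3 + 17·7 = 122, valid modulo lcm(17, 9) = 153: x ≡ 122 (mod 153).
  Combine with x ≡ 4 (mod 19); new modulus lcm = 2907.
    Write x = 122 + 153·t and substitute into x ≡ 4 (mod 19): 153·t ≡ 4 − 122 = -118 (mod 19).
    Reduce coefficients mod 19: 1·t ≡ 15 (mod 19).
    So t ≡ 15 (mod 19).
    Then x = 122 + 153·15 = 2417, valid modulo lcm(153, 19) = 2907: x ≡ 2417 (mod 2907).
  Combine with x ≡ 1 (mod 5); new modulus lcm = 14535.
    Write x = 2417 + 2907·t and substitute into x ≡ 1 (mod 5): 2907·t ≡ 1 − 2417 = -2416 (mod 5).
    Reduce coefficients mod 5: 2·t ≡ 4 (mod 5).
    The inverse of 2 mod 5 is 3 (since 2·3 = 6 = 1·5 + 1), so t ≡ 3·4 = 12 ≡ 2 (mod 5).
    Then x = 2417 + 2907·2 = 8231, valid modulo lcm(2907, 5) = 14535: x ≡ 8231 (mod 14535).
Verify against each original: 8231 mod 17 = 3, 8231 mod 9 = 5, 8231 mod 19 = 4, 8231 mod 5 = 1.

x ≡ 8231 (mod 14535).


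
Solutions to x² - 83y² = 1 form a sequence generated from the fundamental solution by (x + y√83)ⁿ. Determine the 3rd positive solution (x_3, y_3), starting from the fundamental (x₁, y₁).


Step 1: Find the fundamental solution (x₁, y₁) of x² - 83y² = 1.
  Expand √83 as a continued fraction. a₀ = ⌊√83⌋ = 9; iterate m_{k+1} = d_k·a_k − m_k, d_{k+1} = (83 − m_{k+1}²)/d_k, a_{k+1} = ⌊(a₀ + m_{k+1})/d_{k+1}⌋ (starting m₀ = 0, d₀ = 1), with convergents p_k = a_k·p_{k-1} + p_{k-2}, q_k = a_k·q_{k-1} + q_{k-2} (p₋₁ = 1, q₋₁ = 0):
  k = 0: a₀ = 9; p₀/q₀ = 9/1; p₀² − 83·q₀² = 81 − 83 = -2.
  k = 1: m = 9, d = 2, a = ⌊(9 + 9)/2⌋ = 9; p/q = (9·9 + 1)/(9·1 + 0) = 82/9; p² − 83·q² = 6724 − 6723 = 1.
  The first convergent with p² − 83·q² = 1 gives the fundamental solution (x₁, y₁) = (82, 9).
Step 2: Apply the recurrence (x_{n+1}, y_{n+1}) = (x₁x_n + 83y₁y_n, x₁y_n + y₁x_n) repeatedly.
  From (x_1, y_1) = (82, 9): x_2 = 82·82 + 83·9·9 = 13447; y_2 = 82·9 + 9·82 = 1476.
  From (x_2, y_2) = (13447, 1476): x_3 = 82·13447 + 83·9·1476 = 2205226; y_3 = 82·1476 + 9·13447 = 242055.
Step 3: Verify x_3² - 83·y_3² = 4863021711076 - 4863021711075 = 1 (should be 1). ✓

(x_1, y_1) = (82, 9); (x_3, y_3) = (2205226, 242055).


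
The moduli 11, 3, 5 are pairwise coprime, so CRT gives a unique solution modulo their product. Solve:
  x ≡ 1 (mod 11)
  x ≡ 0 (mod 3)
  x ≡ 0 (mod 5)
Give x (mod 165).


Moduli 11, 3, 5 are pairwise coprime; by CRT there is a unique solution modulo M = 11 · 3 · 5 = 165.
Solve pairwise, accumulating the modulus:
  Start with x ≡ 1 (mod 11).
  Combine with x ≡ 0 (mod 3): since gcd(11, 3) = 1, we get a unique residue mod 33.
    Write x = 1 + 11·t and substitute into x ≡ 0 (mod 3): 11·t ≡ 0 − 1 = -1 (mod 3).
    Reduce coefficients mod 3: 2·t ≡ 2 (mod 3).
    The inverse of 2 mod 3 is 2 (since 2·2 = 4 = 1·3 + 1), so t ≡ 2·2 = 4 ≡ 1 (mod 3).
    Then x = 1 + 11·1 = 12, valid modulo lcm(11, 3) = 33: x ≡ 12 (mod 33).
  Combine with x ≡ 0 (mod 5): since gcd(33, 5) = 1, we get a unique residue mod 165.
    Write x = 12 + 33·t and substitute into x ≡ 0 (mod 5): 33·t ≡ 0 − 12 = -12 (mod 5).
    Reduce coefficients mod 5: 3·t ≡ 3 (mod 5).
    The inverse of 3 mod 5 is 2 (since 3·2 = 6 = 1·5 + 1), so t ≡ 2·3 = 6 ≡ 1 (mod 5).
    Then x = 12 + 33·1 = 45, valid modulo lcm(33, 5) = 165: x ≡ 45 (mod 165).
Verify: 45 mod 11 = 1 ✓, 45 mod 3 = 0 ✓, 45 mod 5 = 0 ✓.

x ≡ 45 (mod 165).


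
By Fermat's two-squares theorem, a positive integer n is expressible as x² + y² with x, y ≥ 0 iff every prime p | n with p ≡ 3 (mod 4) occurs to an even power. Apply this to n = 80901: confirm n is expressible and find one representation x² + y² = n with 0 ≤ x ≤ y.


Step 1: Factor n = 80901 = 3^2 · 89 · 101.
Step 2: Check the mod-4 condition on each prime factor: 3 ≡ 3 (mod 4), exponent 2 (must be even); 89 ≡ 1 (mod 4), exponent 1; 101 ≡ 1 (mod 4), exponent 1.
All primes ≡ 3 (mod 4) appear to even exponent (or don't appear), so by the two-squares theorem n IS expressible as a sum of two squares.
Step 3: Build a representation. Group n = k² · m with k = 3 and m = 89 · 101 = 8989 (a product of primes ≡ 1 (mod 4)); a representation of m scales to one of n via (k·x)² + (k·y)² = k²(x² + y²). Each prime p ≡ 1 (mod 4) is itself a sum of two squares; find a² by testing p − a² for a perfect square:
  89: 89 − 1² = 88, 89 − 2² = 85, 89 − 3² = 80, 89 − 4² = 73, 89 − 5² = 64 = 8² ⇒ 89 = 5² + 8².
  101: 101 − 1² = 100 = 10² ⇒ 101 = 1² + 10².
  Combine using the Brahmagupta–Fibonacci identity (a² + b²)(c² + d²) = (ac − bd)² + (ad + bc)² = (ac + bd)² + (ad − bc)²:
  89 · 101 = 8989: from (5² + 8²)(1² + 10²), take (5·1 − 8·10, 5·10 + 8·1) = (5 − 80, 50 + 8) = (-75, 58); dropping signs (only squares matter) gives (75, 58); check 75² + 58² = 5625 + 3364 = 8989 ✓.
  Scale by k = 3: (3·75, 3·58) = (225, 174).
Step 4: Order so x ≤ y and verify: 174² + 225² = 30276 + 50625 = 80901 = n. ✓

n = 80901 = 174² + 225² (one valid representation with x ≤ y).


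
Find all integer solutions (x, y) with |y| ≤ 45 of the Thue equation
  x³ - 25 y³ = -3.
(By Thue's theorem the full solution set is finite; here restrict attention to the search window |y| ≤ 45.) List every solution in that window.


The equation is x³ - 25y³ = -3. For fixed y, x³ = 25·y³ − 3, so a solution requires the RHS to be a perfect cube.
Strategy: iterate y from -45 to 45, compute RHS = 25·y³ − 3, and check whether it is a (positive or negative) perfect cube.
Check small values of y:
  y = 0: RHS = -3 is not a perfect cube.
  y = 1: RHS = 22 is not a perfect cube.
  y = -1: RHS = -28 is not a perfect cube.
  y = 2: RHS = 197 is not a perfect cube.
  y = -2: RHS = -203 is not a perfect cube.
  y = 3: RHS = 672 is not a perfect cube.
  y = -3: RHS = -678 is not a perfect cube.
Continuing the search up to |y| = 45 finds no solutions either.
No (x, y) in the scanned range satisfies the equation.

No integer solutions with |y| ≤ 45.


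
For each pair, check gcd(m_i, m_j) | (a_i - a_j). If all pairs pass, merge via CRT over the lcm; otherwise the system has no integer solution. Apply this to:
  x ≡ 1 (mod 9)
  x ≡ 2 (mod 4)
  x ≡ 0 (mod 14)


Moduli 9, 4, 14 are not pairwise coprime, so CRT works modulo lcm(m_i) when all pairwise compatibility conditions hold.
Pairwise compatibility: gcd(m_i, m_j) must divide a_i - a_j for every pair.
Merge one congruence at a time:
  Start: x ≡ 1 (mod 9).
  Combine with x ≡ 2 (mod 4): gcd(9, 4) = 1; 2 - 1 = 1, which IS divisible by 1, so compatible.
    Write x = 1 + 9·t and substitute into x ≡ 2 (mod 4): 9·t ≡ 2 − 1 = 1 (mod 4).
    Reduce coefficients mod 4: 1·t ≡ 1 (mod 4).
    So t ≡ 1 (mod 4).
    Then x = 1 + 9·1 = 10, valid modulo lcm(9, 4) = 36: x ≡ 10 (mod 36).
  Combine with x ≡ 0 (mod 14): gcd(36, 14) = 2; 0 - 10 = -10, which IS divisible by 2, so compatible.
    Write x = 10 + 36·t and substitute into x ≡ 0 (mod 14): 36·t ≡ 0 − 10 = -10 (mod 14).
    Divide the congruence (and modulus) by g = 2: 18·t ≡ -5 (mod 7).
    Reduce coefficients mod 7: 4·t ≡ 2 (mod 7).
    The inverse of 4 mod 7 is 2 (since 4·2 = 8 = 1·7 + 1), so t ≡ 2·2 = 4 ≡ 4 (mod 7).
    Then x = 10 + 36·4 = 154, valid modulo lcm(36, 14) = 252: x ≡ 154 (mod 252).
Verify: 154 mod 9 = 1, 154 mod 4 = 2, 154 mod 14 = 0.

x ≡ 154 (mod 252).


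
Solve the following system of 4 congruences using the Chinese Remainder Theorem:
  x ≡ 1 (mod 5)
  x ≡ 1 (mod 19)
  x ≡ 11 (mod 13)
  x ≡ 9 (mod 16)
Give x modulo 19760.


Product of moduli M = 5 · 19 · 13 · 16 = 19760.
Merge one congruence at a time:
  Start: x ≡ 1 (mod 5).
  Combine with x ≡ 1 (mod 19); new modulus lcm = 95.
    Write x = 1 + 5·t and substitute into x ≡ 1 (mod 19): 5·t ≡ 1 − 1 = 0 (mod 19).
    The inverse of 5 mod 19 is 4 (since 5·4 = 20 = 1·19 + 1), so t ≡ 4·0 = 0 ≡ 0 (mod 19).
    Then x = 1 + 5·0 = 1, valid modulo lcm(5, 19) = 95: x ≡ 1 (mod 95).
  Combine with x ≡ 11 (mod 13); new modulus lcm = 1235.
    Write x = 1 + 95·t and substitute into x ≡ 11 (mod 13): 95·t ≡ 11 − 1 = 10 (mod 13).
    Reduce coefficients mod 13: 4·t ≡ 10 (mod 13).
    The inverse of 4 mod 13 is 10 (since 4·10 = 40 = 3·13 + 1), so t ≡ 10·10 = 100 ≡ 9 (mod 13).
    Then x = 1 + 95·9 = 856, valid modulo lcm(95, 13) = 1235: x ≡ 856 (mod 1235).
  Combine with x ≡ 9 (mod 16); new modulus lcm = 19760.
    Write x = 856 + 1235·t and substitute into x ≡ 9 (mod 16): 1235·t ≡ 9 − 856 = -847 (mod 16).
    Reduce coefficients mod 16: 3·t ≡ 1 (mod 16).
    The inverse of 3 mod 16 is 11 (since 3·11 = 33 = 2·16 + 1), so t ≡ 11·1 = 11 ≡ 11 (mod 16).
    Then x = 856 + 1235·11 = 14441, valid modulo lcm(1235, 16) = 19760: x ≡ 14441 (mod 19760).
Verify against each original: 14441 mod 5 = 1, 14441 mod 19 = 1, 14441 mod 13 = 11, 14441 mod 16 = 9.

x ≡ 14441 (mod 19760).


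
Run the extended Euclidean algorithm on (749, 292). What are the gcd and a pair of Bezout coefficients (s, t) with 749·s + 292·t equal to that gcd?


Euclidean algorithm on (749, 292) — divide until remainder is 0:
  749 = 2 · 292 + 165
  292 = 1 · 165 + 127
  165 = 1 · 127 + 38
  127 = 3 · 38 + 13
  38 = 2 · 13 + 12
  13 = 1 · 12 + 1
  12 = 12 · 1 + 0
gcd(749, 292) = 1.
Track Bezout coefficients alongside the remainders: start with r₀ = 749 = a·1 + b·0 (s = 1, t = 0) and r₁ = 292 = a·0 + b·1 (s = 0, t = 1); each new remainder r_{k+1} = r_{k-1} − q_k·r_k inherits s_{k+1} = s_{k-1} − q_k·s_k, t_{k+1} = t_{k-1} − q_k·t_k, so r_k = a·s_k + b·t_k at every step:
  q = 2: r = 165, s = 1 − 2·0 = 1, t = 0 − 2·1 = -2  (check: 749·1 + 292·(-2) = 165)
  q = 1: r = 127, s = 0 − 1·1 = -1, t = 1 − 1·(-2) = 3  (check: 749·(-1) + 292·3 = 127)
  q = 1: r = 38, s = 1 − 1·(-1) = 2, t = -2 − 1·3 = -5  (check: 749·2 + 292·(-5) = 38)
  q = 3: r = 13, s = -1 − 3·2 = -7, t = 3 − 3·(-5) = 18  (check: 749·(-7) + 292·18 = 13)
  q = 2: r = 12, s = 2 − 2·(-7) = 16, t = -5 − 2·18 = -41  (check: 749·16 + 292·(-41) = 12)
  q = 1: r = 1, s = -7 − 1·16 = -23, t = 18 − 1·(-41) = 59  (check: 749·(-23) + 292·59 = 1)
The row with r = 1 (the gcd) gives the Bezout coefficients s = -23, t = 59.
Result: 749 · (-23) + 292 · (59) = 1.

gcd(749, 292) = 1; s = -23, t = 59 (check: 749·(-23) + 292·59 = 1).


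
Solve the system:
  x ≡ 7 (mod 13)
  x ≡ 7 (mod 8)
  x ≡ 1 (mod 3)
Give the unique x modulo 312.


Moduli 13, 8, 3 are pairwise coprime; by CRT there is a unique solution modulo M = 13 · 8 · 3 = 312.
Solve pairwise, accumulating the modulus:
  Start with x ≡ 7 (mod 13).
  Combine with x ≡ 7 (mod 8): since gcd(13, 8) = 1, we get a unique residue mod 104.
    Write x = 7 + 13·t and substitute into x ≡ 7 (mod 8): 13·t ≡ 7 − 7 = 0 (mod 8).
    Reduce coefficients mod 8: 5·t ≡ 0 (mod 8).
    The inverse of 5 mod 8 is 5 (since 5·5 = 25 = 3·8 + 1), so t ≡ 5·0 = 0 ≡ 0 (mod 8).
    Then x = 7 + 13·0 = 7, valid modulo lcm(13, 8) = 104: x ≡ 7 (mod 104).
  Combine with x ≡ 1 (mod 3): since gcd(104, 3) = 1, we get a unique residue mod 312.
    Write x = 7 + 104·t and substitute into x ≡ 1 (mod 3): 104·t ≡ 1 − 7 = -6 (mod 3).
    Reduce coefficients mod 3: 2·t ≡ 0 (mod 3).
    The inverse of 2 mod 3 is 2 (since 2·2 = 4 = 1·3 + 1), so t ≡ 2·0 = 0 ≡ 0 (mod 3).
    Then x = 7 + 104·0 = 7, valid modulo lcm(104, 3) = 312: x ≡ 7 (mod 312).
Verify: 7 mod 13 = 7 ✓, 7 mod 8 = 7 ✓, 7 mod 3 = 1 ✓.

x ≡ 7 (mod 312).


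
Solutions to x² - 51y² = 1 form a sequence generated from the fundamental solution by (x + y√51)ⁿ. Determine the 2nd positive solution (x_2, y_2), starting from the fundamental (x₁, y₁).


Step 1: Find the fundamental solution (x₁, y₁) of x² - 51y² = 1.
  Expand √51 as a continued fraction. a₀ = ⌊√51⌋ = 7; iterate m_{k+1} = d_k·a_k − m_k, d_{k+1} = (51 − m_{k+1}²)/d_k, a_{k+1} = ⌊(a₀ + m_{k+1})/d_{k+1}⌋ (starting m₀ = 0, d₀ = 1), with convergents p_k = a_k·p_{k-1} + p_{k-2}, q_k = a_k·q_{k-1} + q_{k-2} (p₋₁ = 1, q₋₁ = 0):
  k = 0: a₀ = 7; p₀/q₀ = 7/1; p₀² − 51·q₀² = 49 − 51 = -2.
  k = 1: m = 7, d = 2, a = ⌊(7 + 7)/2⌋ = 7; p/q = (7·7 + 1)/(7·1 + 0) = 50/7; p² − 51·q² = 2500 − 2499 = 1.
  The first convergent with p² − 51·q² = 1 gives the fundamental solution (x₁, y₁) = (50, 7).
Step 2: Apply the recurrence (x_{n+1}, y_{n+1}) = (x₁x_n + 51y₁y_n, x₁y_n + y₁x_n) repeatedly.
  From (x_1, y_1) = (50, 7): x_2 = 50·50 + 51·7·7 = 4999; y_2 = 50·7 + 7·50 = 700.
Step 3: Verify x_2² - 51·y_2² = 24990001 - 24990000 = 1 (should be 1). ✓

(x_1, y_1) = (50, 7); (x_2, y_2) = (4999, 700).


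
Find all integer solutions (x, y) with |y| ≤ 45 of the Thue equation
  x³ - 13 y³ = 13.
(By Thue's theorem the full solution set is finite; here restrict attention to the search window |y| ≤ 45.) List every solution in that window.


The equation is x³ - 13y³ = 13. For fixed y, x³ = 13·y³ + 13, so a solution requires the RHS to be a perfect cube.
Strategy: iterate y from -45 to 45, compute RHS = 13·y³ + 13, and check whether it is a (positive or negative) perfect cube.
Check small values of y:
  y = 0: RHS = 13 is not a perfect cube.
  y = 1: RHS = 26 is not a perfect cube.
  y = -1: RHS = 0 = (0)³ ⇒ x = 0 works.
  y = 2: RHS = 117 is not a perfect cube.
  y = -2: RHS = -91 is not a perfect cube.
  y = 3: RHS = 364 is not a perfect cube.
  y = -3: RHS = -338 is not a perfect cube.
Continuing the search up to |y| = 45 finds no further solutions beyond those listed.
Collected solutions: (0, -1).

Solutions (with |y| ≤ 45): (0, -1).


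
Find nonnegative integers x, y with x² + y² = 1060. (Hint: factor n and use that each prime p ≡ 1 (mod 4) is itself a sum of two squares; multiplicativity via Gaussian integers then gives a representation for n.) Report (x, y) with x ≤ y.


Step 1: Factor n = 1060 = 2^2 · 5 · 53.
Step 2: Check the mod-4 condition on each prime factor: 2 = 2 (special); 5 ≡ 1 (mod 4), exponent 1; 53 ≡ 1 (mod 4), exponent 1.
All primes ≡ 3 (mod 4) appear to even exponent (or don't appear), so by the two-squares theorem n IS expressible as a sum of two squares.
Step 3: Build a representation. Group n = k² · m with k = 2 and m = 5 · 53 = 265 (a product of primes ≡ 1 (mod 4)); a representation of m scales to one of n via (k·x)² + (k·y)² = k²(x² + y²). Each prime p ≡ 1 (mod 4) is itself a sum of two squares; find a² by testing p − a² for a perfect square:
  5: 5 − 1² = 4 = 2² ⇒ 5 = 1² + 2².
  53: 53 − 1² = 52, 53 − 2² = 49 = 7² ⇒ 53 = 2² + 7².
  Combine using the Brahmagupta–Fibonacci identity (a² + b²)(c² + d²) = (ac − bd)² + (ad + bc)² = (ac + bd)² + (ad − bc)²:
  5 · 53 = 265: from (1² + 2²)(2² + 7²), take (1·2 − 2·7, 1·7 + 2·2) = (2 − 14, 7 + 4) = (-12, 11); dropping signs (only squares matter) gives (12, 11); check 12² + 11² = 144 + 121 = 265 ✓.
  Scale by k = 2: (2·12, 2·11) = (24, 22).
Step 4: Order so x ≤ y and verify: 22² + 24² = 484 + 576 = 1060 = n. ✓

n = 1060 = 22² + 24² (one valid representation with x ≤ y).


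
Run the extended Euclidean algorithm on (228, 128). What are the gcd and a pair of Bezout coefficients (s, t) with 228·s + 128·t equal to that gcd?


Euclidean algorithm on (228, 128) — divide until remainder is 0:
  228 = 1 · 128 + 100
  128 = 1 · 100 + 28
  100 = 3 · 28 + 16
  28 = 1 · 16 + 12
  16 = 1 · 12 + 4
  12 = 3 · 4 + 0
gcd(228, 128) = 4.
Track Bezout coefficients alongside the remainders: start with r₀ = 228 = a·1 + b·0 (s = 1, t = 0) and r₁ = 128 = a·0 + b·1 (s = 0, t = 1); each new remainder r_{k+1} = r_{k-1} − q_k·r_k inherits s_{k+1} = s_{k-1} − q_k·s_k, t_{k+1} = t_{k-1} − q_k·t_k, so r_k = a·s_k + b·t_k at every step:
  q = 1: r = 100, s = 1 − 1·0 = 1, t = 0 − 1·1 = -1  (check: 228·1 + 128·(-1) = 100)
  q = 1: r = 28, s = 0 − 1·1 = -1, t = 1 − 1·(-1) = 2  (check: 228·(-1) + 128·2 = 28)
  q = 3: r = 16, s = 1 − 3·(-1) = 4, t = -1 − 3·2 = -7  (check: 228·4 + 128·(-7) = 16)
  q = 1: r = 12, s = -1 − 1·4 = -5, t = 2 − 1·(-7) = 9  (check: 228·(-5) + 128·9 = 12)
  q = 1: r = 4, s = 4 − 1·(-5) = 9, t = -7 − 1·9 = -16  (check: 228·9 + 128·(-16) = 4)
The row with r = 4 (the gcd) gives the Bezout coefficients s = 9, t = -16.
Result: 228 · (9) + 128 · (-16) = 4.

gcd(228, 128) = 4; s = 9, t = -16 (check: 228·9 + 128·(-16) = 4).


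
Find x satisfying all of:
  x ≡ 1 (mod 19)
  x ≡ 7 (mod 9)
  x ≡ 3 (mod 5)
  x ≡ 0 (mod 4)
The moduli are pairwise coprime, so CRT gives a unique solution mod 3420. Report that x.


Product of moduli M = 19 · 9 · 5 · 4 = 3420.
Merge one congruence at a time:
  Start: x ≡ 1 (mod 19).
  Combine with x ≡ 7 (mod 9); new modulus lcm = 171.
    Write x = 1 + 19·t and substitute into x ≡ 7 (mod 9): 19·t ≡ 7 − 1 = 6 (mod 9).
    Reduce coefficients mod 9: 1·t ≡ 6 (mod 9).
    So t ≡ 6 (mod 9).
    Then x = 1 + 19·6 = 115, valid modulo lcm(19, 9) = 171: x ≡ 115 (mod 171).
  Combine with x ≡ 3 (mod 5); new modulus lcm = 855.
    Write x = 115 + 171·t and substitute into x ≡ 3 (mod 5): 171·t ≡ 3 − 115 = -112 (mod 5).
    Reduce coefficients mod 5: 1·t ≡ 3 (mod 5).
    So t ≡ 3 (mod 5).
    Then x = 115 + 171·3 = 628, valid modulo lcm(171, 5) = 855: x ≡ 628 (mod 855).
  Combine with x ≡ 0 (mod 4); new modulus lcm = 3420.
    Write x = 628 + 855·t and substitute into x ≡ 0 (mod 4): 855·t ≡ 0 − 628 = -628 (mod 4).
    Reduce coefficients mod 4: 3·t ≡ 0 (mod 4).
    The inverse of 3 mod 4 is 3 (since 3·3 = 9 = 2·4 + 1), so t ≡ 3·0 = 0 ≡ 0 (mod 4).
    Then x = 628 + 855·0 = 628, valid modulo lcm(855, 4) = 3420: x ≡ 628 (mod 3420).
Verify against each original: 628 mod 19 = 1, 628 mod 9 = 7, 628 mod 5 = 3, 628 mod 4 = 0.

x ≡ 628 (mod 3420).


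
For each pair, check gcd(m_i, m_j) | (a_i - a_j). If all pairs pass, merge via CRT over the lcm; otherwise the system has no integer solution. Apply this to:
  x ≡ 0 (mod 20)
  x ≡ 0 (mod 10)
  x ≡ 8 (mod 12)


Moduli 20, 10, 12 are not pairwise coprime, so CRT works modulo lcm(m_i) when all pairwise compatibility conditions hold.
Pairwise compatibility: gcd(m_i, m_j) must divide a_i - a_j for every pair.
Merge one congruence at a time:
  Start: x ≡ 0 (mod 20).
  Combine with x ≡ 0 (mod 10): gcd(20, 10) = 10; 0 - 0 = 0, which IS divisible by 10, so compatible.
    Write x = 0 + 20·t and substitute into x ≡ 0 (mod 10): 20·t ≡ 0 − 0 = 0 (mod 10).
    Divide the congruence (and modulus) by g = 10: 2·t ≡ 0 (mod 1).
    Modulo 1 every t works; take t = 0.
    Then x = 0 + 20·0 = 0, valid modulo lcm(20, 10) = 20: x ≡ 0 (mod 20).
  Combine with x ≡ 8 (mod 12): gcd(20, 12) = 4; 8 - 0 = 8, which IS divisible by 4, so compatible.
    Write x = 0 + 20·t and substitute into x ≡ 8 (mod 12): 20·t ≡ 8 − 0 = 8 (mod 12).
    Divide the congruence (and modulus) by g = 4: 5·t ≡ 2 (mod 3).
    Reduce coefficients mod 3: 2·t ≡ 2 (mod 3).
    The inverse of 2 mod 3 is 2 (since 2·2 = 4 = 1·3 + 1), so t ≡ 2·2 = 4 ≡ 1 (mod 3).
    Then x = 0 + 20·1 = 20, valid modulo lcm(20, 12) = 60: x ≡ 20 (mod 60).
Verify: 20 mod 20 = 0, 20 mod 10 = 0, 20 mod 12 = 8.

x ≡ 20 (mod 60).


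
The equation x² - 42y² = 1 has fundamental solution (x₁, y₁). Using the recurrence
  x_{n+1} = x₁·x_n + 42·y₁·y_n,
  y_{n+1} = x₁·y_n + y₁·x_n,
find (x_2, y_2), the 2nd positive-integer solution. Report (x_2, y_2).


Step 1: Find the fundamental solution (x₁, y₁) of x² - 42y² = 1.
  Expand √42 as a continued fraction. a₀ = ⌊√42⌋ = 6; iterate m_{k+1} = d_k·a_k − m_k, d_{k+1} = (42 − m_{k+1}²)/d_k, a_{k+1} = ⌊(a₀ + m_{k+1})/d_{k+1}⌋ (starting m₀ = 0, d₀ = 1), with convergents p_k = a_k·p_{k-1} + p_{k-2}, q_k = a_k·q_{k-1} + q_{k-2} (p₋₁ = 1, q₋₁ = 0):
  k = 0: a₀ = 6; p₀/q₀ = 6/1; p₀² − 42·q₀² = 36 − 42 = -6.
  k = 1: m = 6, d = 6, a = ⌊(6 + 6)/6⌋ = 2; p/q = (2·6 + 1)/(2·1 + 0) = 13/2; p² − 42·q² = 169 − 168 = 1.
  The first convergent with p² − 42·q² = 1 gives the fundamental solution (x₁, y₁) = (13, 2).
Step 2: Apply the recurrence (x_{n+1}, y_{n+1}) = (x₁x_n + 42y₁y_n, x₁y_n + y₁x_n) repeatedly.
  From (x_1, y_1) = (13, 2): x_2 = 13·13 + 42·2·2 = 337; y_2 = 13·2 + 2·13 = 52.
Step 3: Verify x_2² - 42·y_2² = 113569 - 113568 = 1 (should be 1). ✓

(x_1, y_1) = (13, 2); (x_2, y_2) = (337, 52).


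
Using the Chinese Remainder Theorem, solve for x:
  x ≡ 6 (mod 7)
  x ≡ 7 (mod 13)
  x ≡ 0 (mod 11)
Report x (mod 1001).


Moduli 7, 13, 11 are pairwise coprime; by CRT there is a unique solution modulo M = 7 · 13 · 11 = 1001.
Solve pairwise, accumulating the modulus:
  Start with x ≡ 6 (mod 7).
  Combine with x ≡ 7 (mod 13): since gcd(7, 13) = 1, we get a unique residue mod 91.
    Write x = 6 + 7·t and substitute into x ≡ 7 (mod 13): 7·t ≡ 7 − 6 = 1 (mod 13).
    The inverse of 7 mod 13 is 2 (since 7·2 = 14 = 1·13 + 1), so t ≡ 2·1 = 2 ≡ 2 (mod 13).
    Then x = 6 + 7·2 = 20, valid modulo lcm(7, 13) = 91: x ≡ 20 (mod 91).
  Combine with x ≡ 0 (mod 11): since gcd(91, 11) = 1, we get a unique residue mod 1001.
    Write x = 20 + 91·t and substitute into x ≡ 0 (mod 11): 91·t ≡ 0 − 20 = -20 (mod 11).
    Reduce coefficients mod 11: 3·t ≡ 2 (mod 11).
    The inverse of 3 mod 11 is 4 (since 3·4 = 12 = 1·11 + 1), so t ≡ 4·2 = 8 ≡ 8 (mod 11).
    Then x = 20 + 91·8 = 748, valid modulo lcm(91, 11) = 1001: x ≡ 748 (mod 1001).
Verify: 748 mod 7 = 6 ✓, 748 mod 13 = 7 ✓, 748 mod 11 = 0 ✓.

x ≡ 748 (mod 1001).


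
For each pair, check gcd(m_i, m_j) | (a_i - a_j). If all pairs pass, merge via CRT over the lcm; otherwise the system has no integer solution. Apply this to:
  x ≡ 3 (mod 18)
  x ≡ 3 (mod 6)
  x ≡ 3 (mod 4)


Moduli 18, 6, 4 are not pairwise coprime, so CRT works modulo lcm(m_i) when all pairwise compatibility conditions hold.
Pairwise compatibility: gcd(m_i, m_j) must divide a_i - a_j for every pair.
Merge one congruence at a time:
  Start: x ≡ 3 (mod 18).
  Combine with x ≡ 3 (mod 6): gcd(18, 6) = 6; 3 - 3 = 0, which IS divisible by 6, so compatible.
    Write x = 3 + 18·t and substitute into x ≡ 3 (mod 6): 18·t ≡ 3 − 3 = 0 (mod 6).
    Divide the congruence (and modulus) by g = 6: 3·t ≡ 0 (mod 1).
    Modulo 1 every t works; take t = 0.
    Then x = 3 + 18·0 = 3, valid modulo lcm(18, 6) = 18: x ≡ 3 (mod 18).
  Combine with x ≡ 3 (mod 4): gcd(18, 4) = 2; 3 - 3 = 0, which IS divisible by 2, so compatible.
    Write x = 3 + 18·t and substitute into x ≡ 3 (mod 4): 18·t ≡ 3 − 3 = 0 (mod 4).
    Divide the congruence (and modulus) by g = 2: 9·t ≡ 0 (mod 2).
    Reduce coefficients mod 2: 1·t ≡ 0 (mod 2).
    So t ≡ 0 (mod 2).
    Then x = 3 + 18·0 = 3, valid modulo lcm(18, 4) = 36: x ≡ 3 (mod 36).
Verify: 3 mod 18 = 3, 3 mod 6 = 3, 3 mod 4 = 3.

x ≡ 3 (mod 36).


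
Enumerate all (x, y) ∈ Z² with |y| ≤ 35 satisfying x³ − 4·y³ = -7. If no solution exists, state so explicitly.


The equation is x³ - 4y³ = -7. For fixed y, x³ = 4·y³ − 7, so a solution requires the RHS to be a perfect cube.
Strategy: iterate y from -35 to 35, compute RHS = 4·y³ − 7, and check whether it is a (positive or negative) perfect cube.
Check small values of y:
  y = 0: RHS = -7 is not a perfect cube.
  y = 1: RHS = -3 is not a perfect cube.
  y = -1: RHS = -11 is not a perfect cube.
  y = 2: RHS = 25 is not a perfect cube.
  y = -2: RHS = -39 is not a perfect cube.
  y = 3: RHS = 101 is not a perfect cube.
  y = -3: RHS = -115 is not a perfect cube.
Continuing the search up to |y| = 35 finds no solutions either.
No (x, y) in the scanned range satisfies the equation.

No integer solutions with |y| ≤ 35.


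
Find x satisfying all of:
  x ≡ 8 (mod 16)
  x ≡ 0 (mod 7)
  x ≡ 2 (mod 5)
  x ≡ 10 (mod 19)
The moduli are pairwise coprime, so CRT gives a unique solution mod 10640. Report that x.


Product of moduli M = 16 · 7 · 5 · 19 = 10640.
Merge one congruence at a time:
  Start: x ≡ 8 (mod 16).
  Combine with x ≡ 0 (mod 7); new modulus lcm = 112.
    Write x = 8 + 16·t and substitute into x ≡ 0 (mod 7): 16·t ≡ 0 − 8 = -8 (mod 7).
    Reduce coefficients mod 7: 2·t ≡ 6 (mod 7).
    The inverse of 2 mod 7 is 4 (since 2·4 = 8 = 1·7 + 1), so t ≡ 4·6 = 24 ≡ 3 (mod 7).
    Then x = 8 + 16·3 = 56, valid modulo lcm(16, 7) = 112: x ≡ 56 (mod 112).
  Combine with x ≡ 2 (mod 5); new modulus lcm = 560.
    Write x = 56 + 112·t and substitute into x ≡ 2 (mod 5): 112·t ≡ 2 − 56 = -54 (mod 5).
    Reduce coefficients mod 5: 2·t ≡ 1 (mod 5).
    The inverse of 2 mod 5 is 3 (since 2·3 = 6 = 1·5 + 1), so t ≡ 3·1 = 3 ≡ 3 (mod 5).
    Then x = 56 + 112·3 = 392, valid modulo lcm(112, 5) = 560: x ≡ 392 (mod 560).
  Combine with x ≡ 10 (mod 19); new modulus lcm = 10640.
    Write x = 392 + 560·t and substitute into x ≡ 10 (mod 19): 560·t ≡ 10 − 392 = -382 (mod 19).
    Reduce coefficients mod 19: 9·t ≡ 17 (mod 19).
    The inverse of 9 mod 19 is 17 (since 9·17 = 153 = 8·19 + 1), so t ≡ 17·17 = 289 ≡ 4 (mod 19).
    Then x = 392 + 560·4 = 2632, valid modulo lcm(560, 19) = 10640: x ≡ 2632 (mod 10640).
Verify against each original: 2632 mod 16 = 8, 2632 mod 7 = 0, 2632 mod 5 = 2, 2632 mod 19 = 10.

x ≡ 2632 (mod 10640).


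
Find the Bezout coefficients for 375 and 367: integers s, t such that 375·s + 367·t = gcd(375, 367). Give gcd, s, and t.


Euclidean algorithm on (375, 367) — divide until remainder is 0:
  375 = 1 · 367 + 8
  367 = 45 · 8 + 7
  8 = 1 · 7 + 1
  7 = 7 · 1 + 0
gcd(375, 367) = 1.
Track Bezout coefficients alongside the remainders: start with r₀ = 375 = a·1 + b·0 (s = 1, t = 0) and r₁ = 367 = a·0 + b·1 (s = 0, t = 1); each new remainder r_{k+1} = r_{k-1} − q_k·r_k inherits s_{k+1} = s_{k-1} − q_k·s_k, t_{k+1} = t_{k-1} − q_k·t_k, so r_k = a·s_k + b·t_k at every step:
  q = 1: r = 8, s = 1 − 1·0 = 1, t = 0 − 1·1 = -1  (check: 375·1 + 367·(-1) = 8)
  q = 45: r = 7, s = 0 − 45·1 = -45, t = 1 − 45·(-1) = 46  (check: 375·(-45) + 367·46 = 7)
  q = 1: r = 1, s = 1 − 1·(-45) = 46, t = -1 − 1·46 = -47  (check: 375·46 + 367·(-47) = 1)
The row with r = 1 (the gcd) gives the Bezout coefficients s = 46, t = -47.
Result: 375 · (46) + 367 · (-47) = 1.

gcd(375, 367) = 1; s = 46, t = -47 (check: 375·46 + 367·(-47) = 1).


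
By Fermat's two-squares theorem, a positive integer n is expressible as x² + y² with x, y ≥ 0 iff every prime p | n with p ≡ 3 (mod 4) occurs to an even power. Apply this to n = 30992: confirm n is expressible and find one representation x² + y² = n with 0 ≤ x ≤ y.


Step 1: Factor n = 30992 = 2^4 · 13 · 149.
Step 2: Check the mod-4 condition on each prime factor: 2 = 2 (special); 13 ≡ 1 (mod 4), exponent 1; 149 ≡ 1 (mod 4), exponent 1.
All primes ≡ 3 (mod 4) appear to even exponent (or don't appear), so by the two-squares theorem n IS expressible as a sum of two squares.
Step 3: Build a representation. Group n = k² · m with k = 4 and m = 13 · 149 = 1937 (a product of primes ≡ 1 (mod 4)); a representation of m scales to one of n via (k·x)² + (k·y)² = k²(x² + y²). Each prime p ≡ 1 (mod 4) is itself a sum of two squares; find a² by testing p − a² for a perfect square:
  13: 13 − 1² = 12, 13 − 2² = 9 = 3² ⇒ 13 = 2² + 3².
  149: 149 − 1² = 148, 149 − 2² = 145, 149 − 3² = 140, 149 − 4² = 133, 149 − 5² = 124, 149 − 6² = 113, 149 − 7² = 100 = 10² ⇒ 149 = 7² + 10².
  Combine using the Brahmagupta–Fibonacci identity (a² + b²)(c² + d²) = (ac − bd)² + (ad + bc)² = (ac + bd)² + (ad − bc)²:
  13 · 149 = 1937: from (2² + 3²)(7² + 10²), take (2·7 − 3·10, 2·10 + 3·7) = (14 − 30, 20 + 21) = (-16, 41); dropping signs (only squares matter) gives (16, 41); check 16² + 41² = 256 + 1681 = 1937 ✓.
  Scale by k = 4: (4·16, 4·41) = (64, 164).
Step 4: Order so x ≤ y and verify: 64² + 164² = 4096 + 26896 = 30992 = n. ✓

n = 30992 = 64² + 164² (one valid representation with x ≤ y).


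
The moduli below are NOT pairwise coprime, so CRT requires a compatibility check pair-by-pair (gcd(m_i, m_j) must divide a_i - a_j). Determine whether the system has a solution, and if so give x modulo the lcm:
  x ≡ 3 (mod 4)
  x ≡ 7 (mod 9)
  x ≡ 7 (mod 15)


Moduli 4, 9, 15 are not pairwise coprime, so CRT works modulo lcm(m_i) when all pairwise compatibility conditions hold.
Pairwise compatibility: gcd(m_i, m_j) must divide a_i - a_j for every pair.
Merge one congruence at a time:
  Start: x ≡ 3 (mod 4).
  Combine with x ≡ 7 (mod 9): gcd(4, 9) = 1; 7 - 3 = 4, which IS divisible by 1, so compatible.
    Write x = 3 + 4·t and substitute into x ≡ 7 (mod 9): 4·t ≡ 7 − 3 = 4 (mod 9).
    The inverse of 4 mod 9 is 7 (since 4·7 = 28 = 3·9 + 1), so t ≡ 7·4 = 28 ≡ 1 (mod 9).
    Then x = 3 + 4·1 = 7, valid modulo lcm(4, 9) = 36: x ≡ 7 (mod 36).
  Combine with x ≡ 7 (mod 15): gcd(36, 15) = 3; 7 - 7 = 0, which IS divisible by 3, so compatible.
    Write x = 7 + 36·t and substitute into x ≡ 7 (mod 15): 36·t ≡ 7 − 7 = 0 (mod 15).
    Divide the congruence (and modulus) by g = 3: 12·t ≡ 0 (mod 5).
    Reduce coefficients mod 5: 2·t ≡ 0 (mod 5).
    The inverse of 2 mod 5 is 3 (since 2·3 = 6 = 1·5 + 1), so t ≡ 3·0 = 0 ≡ 0 (mod 5).
    Then x = 7 + 36·0 = 7, valid modulo lcm(36, 15) = 180: x ≡ 7 (mod 180).
Verify: 7 mod 4 = 3, 7 mod 9 = 7, 7 mod 15 = 7.

x ≡ 7 (mod 180).


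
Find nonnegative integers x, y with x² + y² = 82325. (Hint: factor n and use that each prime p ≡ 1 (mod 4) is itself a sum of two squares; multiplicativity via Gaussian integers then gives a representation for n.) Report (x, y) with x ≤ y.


Step 1: Factor n = 82325 = 5^2 · 37 · 89.
Step 2: Check the mod-4 condition on each prime factor: 5 ≡ 1 (mod 4), exponent 2; 37 ≡ 1 (mod 4), exponent 1; 89 ≡ 1 (mod 4), exponent 1.
All primes ≡ 3 (mod 4) appear to even exponent (or don't appear), so by the two-squares theorem n IS expressible as a sum of two squares.
Step 3: Build a representation. Group n = k² · m with k = 5 and m = 37 · 89 = 3293 (a product of primes ≡ 1 (mod 4)); a representation of m scales to one of n via (k·x)² + (k·y)² = k²(x² + y²). Each prime p ≡ 1 (mod 4) is itself a sum of two squares; find a² by testing p − a² for a perfect square:
  37: 37 − 1² = 36 = 6² ⇒ 37 = 1² + 6².
  89: 89 − 1² = 88, 89 − 2² = 85, 89 − 3² = 80, 89 − 4² = 73, 89 − 5² = 64 = 8² ⇒ 89 = 5² + 8².
  Combine using the Brahmagupta–Fibonacci identity (a² + b²)(c² + d²) = (ac − bd)² + (ad + bc)² = (ac + bd)² + (ad − bc)²:
  37 · 89 = 3293: from (1² + 6²)(5² + 8²), take (1·5 − 6·8, 1·8 + 6·5) = (5 − 48, 8 + 30) = (-43, 38); dropping signs (only squares matter) gives (43, 38); check 43² + 38² = 1849 + 1444 = 3293 ✓.
  Scale by k = 5: (5·43, 5·38) = (215, 190).
Step 4: Order so x ≤ y and verify: 190² + 215² = 36100 + 46225 = 82325 = n. ✓

n = 82325 = 190² + 215² (one valid representation with x ≤ y).


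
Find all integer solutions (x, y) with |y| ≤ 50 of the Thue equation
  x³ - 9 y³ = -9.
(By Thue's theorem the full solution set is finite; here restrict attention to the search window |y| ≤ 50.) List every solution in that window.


The equation is x³ - 9y³ = -9. For fixed y, x³ = 9·y³ − 9, so a solution requires the RHS to be a perfect cube.
Strategy: iterate y from -50 to 50, compute RHS = 9·y³ − 9, and check whether it is a (positive or negative) perfect cube.
Check small values of y:
  y = 0: RHS = -9 is not a perfect cube.
  y = 1: RHS = 0 = (0)³ ⇒ x = 0 works.
  y = -1: RHS = -18 is not a perfect cube.
  y = 2: RHS = 63 is not a perfect cube.
  y = -2: RHS = -81 is not a perfect cube.
  y = 3: RHS = 234 is not a perfect cube.
  y = -3: RHS = -252 is not a perfect cube.
Continuing the search up to |y| = 50 finds no further solutions beyond those listed.
Collected solutions: (0, 1).

Solutions (with |y| ≤ 50): (0, 1).


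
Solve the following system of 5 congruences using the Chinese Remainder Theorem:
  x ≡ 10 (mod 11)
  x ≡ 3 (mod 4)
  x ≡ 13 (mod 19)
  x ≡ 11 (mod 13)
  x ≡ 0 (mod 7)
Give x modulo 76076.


Product of moduli M = 11 · 4 · 19 · 13 · 7 = 76076.
Merge one congruence at a time:
  Start: x ≡ 10 (mod 11).
  Combine with x ≡ 3 (mod 4); new modulus lcm = 44.
    Write x = 10 + 11·t and substitute into x ≡ 3 (mod 4): 11·t ≡ 3 − 10 = -7 (mod 4).
    Reduce coefficients mod 4: 3·t ≡ 1 (mod 4).
    The inverse of 3 mod 4 is 3 (since 3·3 = 9 = 2·4 + 1), so t ≡ 3·1 = 3 ≡ 3 (mod 4).
    Then x = 10 + 11·3 = 43, valid modulo lcm(11, 4) = 44: x ≡ 43 (mod 44).
  Combine with x ≡ 13 (mod 19); new modulus lcm = 836.
    Write x = 43 + 44·t and substitute into x ≡ 13 (mod 19): 44·t ≡ 13 − 43 = -30 (mod 19).
    Reduce coefficients mod 19: 6·t ≡ 8 (mod 19).
    The inverse of 6 mod 19 is 16 (since 6·16 = 96 = 5·19 + 1), so t ≡ 16·8 = 128 ≡ 14 (mod 19).
    Then x = 43 + 44·14 = 659, valid modulo lcm(44, 19) = 836: x ≡ 659 (mod 836).
  Combine with x ≡ 11 (mod 13); new modulus lcm = 10868.
    Write x = 659 + 836·t and substitute into x ≡ 11 (mod 13): 836·t ≡ 11 − 659 = -648 (mod 13).
    Reduce coefficients mod 13: 4·t ≡ 2 (mod 13).
    The inverse of 4 mod 13 is 10 (since 4·10 = 40 = 3·13 + 1), so t ≡ 10·2 = 20 ≡ 7 (mod 13).
    Then x = 659 + 836·7 = 6511, valid modulo lcm(836, 13) = 10868: x ≡ 6511 (mod 10868).
  Combine with x ≡ 0 (mod 7); new modulus lcm = 76076.
    Write x = 6511 + 10868·t and substitute into x ≡ 0 (mod 7): 10868·t ≡ 0 − 6511 = -6511 (mod 7).
    Reduce coefficients mod 7: 4·t ≡ 6 (mod 7).
    The inverse of 4 mod 7 is 2 (since 4·2 = 8 = 1·7 + 1), so t ≡ 2·6 = 12 ≡ 5 (mod 7).
    Then x = 6511 + 10868·5 = 60851, valid modulo lcm(10868, 7) = 76076: x ≡ 60851 (mod 76076).
Verify against each original: 60851 mod 11 = 10, 60851 mod 4 = 3, 60851 mod 19 = 13, 60851 mod 13 = 11, 60851 mod 7 = 0.

x ≡ 60851 (mod 76076).


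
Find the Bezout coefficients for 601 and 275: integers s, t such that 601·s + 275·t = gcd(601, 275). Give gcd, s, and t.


Euclidean algorithm on (601, 275) — divide until remainder is 0:
  601 = 2 · 275 + 51
  275 = 5 · 51 + 20
  51 = 2 · 20 + 11
  20 = 1 · 11 + 9
  11 = 1 · 9 + 2
  9 = 4 · 2 + 1
  2 = 2 · 1 + 0
gcd(601, 275) = 1.
Track Bezout coefficients alongside the remainders: start with r₀ = 601 = a·1 + b·0 (s = 1, t = 0) and r₁ = 275 = a·0 + b·1 (s = 0, t = 1); each new remainder r_{k+1} = r_{k-1} − q_k·r_k inherits s_{k+1} = s_{k-1} − q_k·s_k, t_{k+1} = t_{k-1} − q_k·t_k, so r_k = a·s_k + b·t_k at every step:
  q = 2: r = 51, s = 1 − 2·0 = 1, t = 0 − 2·1 = -2  (check: 601·1 + 275·(-2) = 51)
  q = 5: r = 20, s = 0 − 5·1 = -5, t = 1 − 5·(-2) = 11  (check: 601·(-5) + 275·11 = 20)
  q = 2: r = 11, s = 1 − 2·(-5) = 11, t = -2 − 2·11 = -24  (check: 601·11 + 275·(-24) = 11)
  q = 1: r = 9, s = -5 − 1·11 = -16, t = 11 − 1·(-24) = 35  (check: 601·(-16) + 275·35 = 9)
  q = 1: r = 2, s = 11 − 1·(-16) = 27, t = -24 − 1·35 = -59  (check: 601·27 + 275·(-59) = 2)
  q = 4: r = 1, s = -16 − 4·27 = -124, t = 35 − 4·(-59) = 271  (check: 601·(-124) + 275·271 = 1)
The row with r = 1 (the gcd) gives the Bezout coefficients s = -124, t = 271.
Result: 601 · (-124) + 275 · (271) = 1.

gcd(601, 275) = 1; s = -124, t = 271 (check: 601·(-124) + 275·271 = 1).


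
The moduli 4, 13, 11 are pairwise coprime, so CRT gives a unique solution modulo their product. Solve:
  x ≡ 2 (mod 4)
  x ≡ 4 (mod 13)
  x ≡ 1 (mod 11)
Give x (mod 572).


Moduli 4, 13, 11 are pairwise coprime; by CRT there is a unique solution modulo M = 4 · 13 · 11 = 572.
Solve pairwise, accumulating the modulus:
  Start with x ≡ 2 (mod 4).
  Combine with x ≡ 4 (mod 13): since gcd(4, 13) = 1, we get a unique residue mod 52.
    Write x = 2 + 4·t and substitute into x ≡ 4 (mod 13): 4·t ≡ 4 − 2 = 2 (mod 13).
    The inverse of 4 mod 13 is 10 (since 4·10 = 40 = 3·13 + 1), so t ≡ 10·2 = 20 ≡ 7 (mod 13).
    Then x = 2 + 4·7 = 30, valid modulo lcm(4, 13) = 52: x ≡ 30 (mod 52).
  Combine with x ≡ 1 (mod 11): since gcd(52, 11) = 1, we get a unique residue mod 572.
    Write x = 30 + 52·t and substitute into x ≡ 1 (mod 11): 52·t ≡ 1 − 30 = -29 (mod 11).
    Reduce coefficients mod 11: 8·t ≡ 4 (mod 11).
    The inverse of 8 mod 11 is 7 (since 8·7 = 56 = 5·11 + 1), so t ≡ 7·4 = 28 ≡ 6 (mod 11).
    Then x = 30 + 52·6 = 342, valid modulo lcm(52, 11) = 572: x ≡ 342 (mod 572).
Verify: 342 mod 4 = 2 ✓, 342 mod 13 = 4 ✓, 342 mod 11 = 1 ✓.

x ≡ 342 (mod 572).


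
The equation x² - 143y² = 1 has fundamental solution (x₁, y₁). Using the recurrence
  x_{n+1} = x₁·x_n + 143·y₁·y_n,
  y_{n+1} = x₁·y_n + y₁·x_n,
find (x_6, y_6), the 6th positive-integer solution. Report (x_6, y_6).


Step 1: Find the fundamental solution (x₁, y₁) of x² - 143y² = 1.
  Expand √143 as a continued fraction. a₀ = ⌊√143⌋ = 11; iterate m_{k+1} = d_k·a_k − m_k, d_{k+1} = (143 − m_{k+1}²)/d_k, a_{k+1} = ⌊(a₀ + m_{k+1})/d_{k+1}⌋ (starting m₀ = 0, d₀ = 1), with convergents p_k = a_k·p_{k-1} + p_{k-2}, q_k = a_k·q_{k-1} + q_{k-2} (p₋₁ = 1, q₋₁ = 0):
  k = 0: a₀ = 11; p₀/q₀ = 11/1; p₀² − 143·q₀² = 121 − 143 = -22.
  k = 1: m = 11, d = 22, a = ⌊(11 + 11)/22⌋ = 1; p/q = (1·11 + 1)/(1·1 + 0) = 12/1; p² − 143·q² = 144 − 143 = 1.
  The first convergent with p² − 143·q² = 1 gives the fundamental solution (x₁, y₁) = (12, 1).
Step 2: Apply the recurrence (x_{n+1}, y_{n+1}) = (x₁x_n + 143y₁y_n, x₁y_n + y₁x_n) repeatedly.
  From (x_1, y_1) = (12, 1): x_2 = 12·12 + 143·1·1 = 287; y_2 = 12·1 + 1·12 = 24.
  From (x_2, y_2) = (287, 24): x_3 = 12·287 + 143·1·24 = 6876; y_3 = 12·24 + 1·287 = 575.
  From (x_3, y_3) = (6876, 575): x_4 = 12·6876 + 143·1·575 = 164737; y_4 = 12·575 + 1·6876 = 13776.
  From (x_4, y_4) = (164737, 13776): x_5 = 12·164737 + 143·1·13776 = 3946812; y_5 = 12·13776 + 1·164737 = 330049.
  From (x_5, y_5) = (3946812, 330049): x_6 = 12·3946812 + 143·1·330049 = 94558751; y_6 = 12·330049 + 1·3946812 = 7907400.
Step 3: Verify x_6² - 143·y_6² = 8941357390680001 - 8941357390680000 = 1 (should be 1). ✓

(x_1, y_1) = (12, 1); (x_6, y_6) = (94558751, 7907400).


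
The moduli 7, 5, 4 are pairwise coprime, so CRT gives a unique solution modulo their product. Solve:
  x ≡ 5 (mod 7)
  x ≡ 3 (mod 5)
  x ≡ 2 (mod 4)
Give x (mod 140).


Moduli 7, 5, 4 are pairwise coprime; by CRT there is a unique solution modulo M = 7 · 5 · 4 = 140.
Solve pairwise, accumulating the modulus:
  Start with x ≡ 5 (mod 7).
  Combine with x ≡ 3 (mod 5): since gcd(7, 5) = 1, we get a unique residue mod 35.
    Write x = 5 + 7·t and substitute into x ≡ 3 (mod 5): 7·t ≡ 3 − 5 = -2 (mod 5).
    Reduce coefficients mod 5: 2·t ≡ 3 (mod 5).
    The inverse of 2 mod 5 is 3 (since 2·3 = 6 = 1·5 + 1), so t ≡ 3·3 = 9 ≡ 4 (mod 5).
    Then x = 5 + 7·4 = 33, valid modulo lcm(7, 5) = 35: x ≡ 33 (mod 35).
  Combine with x ≡ 2 (mod 4): since gcd(35, 4) = 1, we get a unique residue mod 140.
    Write x = 33 + 35·t and substitute into x ≡ 2 (mod 4): 35·t ≡ 2 − 33 = -31 (mod 4).
    Reduce coefficients mod 4: 3·t ≡ 1 (mod 4).
    The inverse of 3 mod 4 is 3 (since 3·3 = 9 = 2·4 + 1), so t ≡ 3·1 = 3 ≡ 3 (mod 4).
    Then x = 33 + 35·3 = 138, valid modulo lcm(35, 4) = 140: x ≡ 138 (mod 140).
Verify: 138 mod 7 = 5 ✓, 138 mod 5 = 3 ✓, 138 mod 4 = 2 ✓.

x ≡ 138 (mod 140).
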